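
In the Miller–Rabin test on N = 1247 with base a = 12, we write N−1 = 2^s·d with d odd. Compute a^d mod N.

394

1247 − 1 = 1246 = 2^1 · 623, so d = 623.
12^1 ≡ 12 (mod 1247)
12^2 ≡ 12^2 = 144 ≡ 144 (mod 1247)
12^4 ≡ 144^2 = 20736 ≡ 784 (mod 1247)
12^8 ≡ 784^2 = 614656 ≡ 1132 (mod 1247)
12^16 ≡ 1132^2 = 1281424 ≡ 755 (mod 1247)
12^32 ≡ 755^2 = 570025 ≡ 146 (mod 1247)
12^64 ≡ 146^2 = 21316 ≡ 117 (mod 1247)
12^128 ≡ 117^2 = 13689 ≡ 1219 (mod 1247)
12^256 ≡ 1219^2 = 1485961 ≡ 784 (mod 1247)
12^512 ≡ 784^2 = 614656 ≡ 1132 (mod 1247)
623 = 512 + 64 + 32 + 8 + 4 + 2 + 1 in binary powers of 2.
So 12^623 ≡ 1132 · 117 · 146 · 1132 · 784 · 144 · 12 ≡ 394 (mod 1247).
Squaring chain: 394; never reaches −1, so base 12 is a Miller–Rabin witness that 1247 is composite.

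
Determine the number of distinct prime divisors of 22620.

5

22620 = 2^2 · 5655
5655 = 3 · 1885
1885 = 5 · 377
377 = 13 · 29
22620 = 2^2 · 3 · 5 · 13 · 29, which has 5 distinct prime factors.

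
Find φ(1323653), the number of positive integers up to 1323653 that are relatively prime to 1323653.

Factor: 1323653 = 71 · 103 · 181.
φ(1323653) = (71−1) · (103−1) · (181−1) = 70 · 102 · 180 = 1285200.

1285200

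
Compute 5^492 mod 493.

5^1 ≡ 5 (mod 493)
5^2 ≡ 5^2 = 25 ≡ 25 (mod 493)
5^4 ≡ 25^2 = 625 ≡ 132 (mod 493)
5^8 ≡ 132^2 = 17424 ≡ 169 (mod 493)
5^16 ≡ 169^2 = 28561 ≡ 460 (mod 493)
5^32 ≡ 460^2 = 211600 ≡ 103 (mod 493)
5^64 ≡ 103^2 = 10609 ≡ 256 (mod 493)
5^128 ≡ 256^2 = 65536 ≡ 460 (mod 493)
5^256 ≡ 460^2 = 211600 ≡ 103 (mod 493)
492 = 256 + 128 + 64 + 32 + 8 + 4 in binary powers of 2.
So 5^492 ≡ 103 · 460 · 256 · 103 · 169 · 132 ≡ 344 (mod 493).
Since 344 ≠ 1, base 5 is a Fermat witness: 493 is composite.

344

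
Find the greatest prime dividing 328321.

89

328321 = 7 · 46903
46903 = 17 · 2759
2759 = 31 · 89
89 is prime.
So 328321 = 7 · 17 · 31 · 89; the largest prime factor is 89.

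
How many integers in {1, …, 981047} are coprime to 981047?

Factor: 981047 = 73 · 89 · 151.
φ(981047) = (73−1) · (89−1) · (151−1) = 72 · 88 · 150 = 950400.

950400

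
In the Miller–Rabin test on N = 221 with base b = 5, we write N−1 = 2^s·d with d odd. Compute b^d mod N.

221 − 1 = 220 = 2^2 · 55, so d = 55.
5^1 ≡ 5 (mod 221)
5^2 ≡ 5^2 = 25 ≡ 25 (mod 221)
5^4 ≡ 25^2 = 625 ≡ 183 (mod 221)
5^8 ≡ 183^2 = 33489 ≡ 118 (mod 221)
5^16 ≡ 118^2 = 13924 ≡ 1 (mod 221)
5^32 ≡ 1^2 = 1 ≡ 1 (mod 221)
55 = 32 + 16 + 4 + 2 + 1 in binary powers of 2.
So 5^55 ≡ 1 · 1 · 183 · 25 · 5 ≡ 112 (mod 221).
Squaring chain: 112 → 168; never reaches −1, so base 5 is a Miller–Rabin witness that 221 is composite.

112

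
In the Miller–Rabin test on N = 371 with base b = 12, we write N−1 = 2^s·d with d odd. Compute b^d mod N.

371 − 1 = 370 = 2^1 · 185, so d = 185.
12^1 ≡ 12 (mod 371)
12^2 ≡ 12^2 = 144 ≡ 144 (mod 371)
12^4 ≡ 144^2 = 20736 ≡ 331 (mod 371)
12^8 ≡ 331^2 = 109561 ≡ 116 (mod 371)
12^16 ≡ 116^2 = 13456 ≡ 100 (mod 371)
12^32 ≡ 100^2 = 10000 ≡ 354 (mod 371)
12^64 ≡ 354^2 = 125316 ≡ 289 (mod 371)
12^128 ≡ 289^2 = 83521 ≡ 46 (mod 371)
185 = 128 + 32 + 16 + 8 + 1 in binary powers of 2.
So 12^185 ≡ 46 · 354 · 100 · 116 · 12 ≡ 339 (mod 371).
Squaring chain: 339; never reaches −1, so base 12 is a Miller–Rabin witness that 371 is composite.

339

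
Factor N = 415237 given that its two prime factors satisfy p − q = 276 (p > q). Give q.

Since p = q + 276, we have 415237 = q(q + 276), so q² + 276q − 415237 = 0.
Discriminant: 276² + 4·415237 = 76176 + 1660948 = 1737124; √1737124 = 1318.
q = (−276 + 1318)/2 = 521, and p = q + 276 = 797.
Check: 521 · 797 = 415237.

521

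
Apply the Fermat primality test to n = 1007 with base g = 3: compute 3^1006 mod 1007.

3^1 ≡ 3 (mod 1007)
3^2 ≡ 3^2 = 9 ≡ 9 (mod 1007)
3^4 ≡ 9^2 = 81 ≡ 81 (mod 1007)
3^8 ≡ 81^2 = 6561 ≡ 519 (mod 1007)
3^16 ≡ 519^2 = 269361 ≡ 492 (mod 1007)
3^32 ≡ 492^2 = 242064 ≡ 384 (mod 1007)
3^64 ≡ 384^2 = 147456 ≡ 434 (mod 1007)
3^128 ≡ 434^2 = 188356 ≡ 47 (mod 1007)
3^256 ≡ 47^2 = 2209 ≡ 195 (mod 1007)
3^512 ≡ 195^2 = 38025 ≡ 766 (mod 1007)
1006 = 512 + 256 + 128 + 64 + 32 + 8 + 4 + 2 in binary powers of 2.
So 3^1006 ≡ 766 · 195 · 47 · 434 · 384 · 519 · 81 · 9 ≡ 188 (mod 1007).
Since 188 ≠ 1, base 3 is a Fermat witness: 1007 is composite.

188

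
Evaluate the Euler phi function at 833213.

803088

Factor: 833213 = 53 · 79 · 199.
φ(833213) = (53−1) · (79−1) · (199−1) = 52 · 78 · 198 = 803088.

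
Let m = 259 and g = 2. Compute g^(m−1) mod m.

64

2^1 ≡ 2 (mod 259)
2^2 ≡ 2^2 = 4 ≡ 4 (mod 259)
2^4 ≡ 4^2 = 16 ≡ 16 (mod 259)
2^8 ≡ 16^2 = 256 ≡ 256 (mod 259)
2^16 ≡ 256^2 = 65536 ≡ 9 (mod 259)
2^32 ≡ 9^2 = 81 ≡ 81 (mod 259)
2^64 ≡ 81^2 = 6561 ≡ 86 (mod 259)
2^128 ≡ 86^2 = 7396 ≡ 144 (mod 259)
2^256 ≡ 144^2 = 20736 ≡ 16 (mod 259)
258 = 256 + 2 in binary powers of 2.
So 2^258 ≡ 16 · 4 ≡ 64 (mod 259).
Since 64 ≠ 1, base 2 is a Fermat witness: 259 is composite.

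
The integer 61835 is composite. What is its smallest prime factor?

61835 is odd.
Digit sum 23, not divisible by 3.
Ends in 5: divisible by 5.

5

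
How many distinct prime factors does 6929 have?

6929 = 13^2 · 41
6929 = 13^2 · 41, which has 2 distinct prime factors.

2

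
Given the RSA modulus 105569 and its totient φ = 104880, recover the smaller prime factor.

φ(n) = (p−1)(q−1) = n − (p+q) + 1, so p + q = 105569 − 104880 + 1 = 690.
p and q are the roots of t² − 690t + 105569 = 0.
Discriminant: 690² − 4·105569 = 476100 − 422276 = 53824; √53824 = 232.
q = (690 − 232)/2 = 229, p = (690 + 232)/2 = 461.
Check: 229 · 461 = 105569.

229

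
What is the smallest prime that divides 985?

5

985 is odd.
Digit sum 22, not divisible by 3.
Ends in 5: divisible by 5.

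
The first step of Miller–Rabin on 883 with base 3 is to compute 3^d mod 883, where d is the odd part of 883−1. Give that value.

882

883 − 1 = 882 = 2^1 · 441, so d = 441.
3^1 ≡ 3 (mod 883)
3^2 ≡ 3^2 = 9 ≡ 9 (mod 883)
3^4 ≡ 9^2 = 81 ≡ 81 (mod 883)
3^8 ≡ 81^2 = 6561 ≡ 380 (mod 883)
3^16 ≡ 380^2 = 144400 ≡ 471 (mod 883)
3^32 ≡ 471^2 = 221841 ≡ 208 (mod 883)
3^64 ≡ 208^2 = 43264 ≡ 880 (mod 883)
3^128 ≡ 880^2 = 774400 ≡ 9 (mod 883)
3^256 ≡ 9^2 = 81 ≡ 81 (mod 883)
441 = 256 + 128 + 32 + 16 + 8 + 1 in binary powers of 2.
So 3^441 ≡ 81 · 9 · 208 · 471 · 380 · 3 ≡ 882 (mod 883).
Since 3^d ≡ 882 (mod 883), base 3 does not prove 883 composite.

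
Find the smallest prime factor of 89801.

89

89801 is odd.
Digit sum 26, not divisible by 3.
Ends in 1: not divisible by 5.
7: 89801 = 7·12828 + 5
11: 89801 = 11·8163 + 8
13: 89801 = 13·6907 + 10
17: 89801 = 17·5282 + 7
19: 89801 = 19·4726 + 7
23: 89801 = 23·3904 + 9
29: 89801 = 29·3096 + 17
31: 89801 = 31·2896 + 25
37: 89801 = 37·2427 + 2
41: 89801 = 41·2190 + 11
43: 89801 = 43·2088 + 17
47: 89801 = 47·1910 + 31
53: 89801 = 53·1694 + 19
59: 89801 = 59·1522 + 3
61: 89801 = 61·1472 + 9
67: 89801 = 67·1340 + 21
71: 89801 = 71·1264 + 57
73: 89801 = 73·1230 + 11
79: 89801 = 79·1136 + 57
83: 89801 = 83·1081 + 78
89: 89801 = 89·1009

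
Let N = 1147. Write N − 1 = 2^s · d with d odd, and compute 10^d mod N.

1000

1147 − 1 = 1146 = 2^1 · 573, so d = 573.
10^1 ≡ 10 (mod 1147)
10^2 ≡ 10^2 = 100 ≡ 100 (mod 1147)
10^4 ≡ 100^2 = 10000 ≡ 824 (mod 1147)
10^8 ≡ 824^2 = 678976 ≡ 1099 (mod 1147)
10^16 ≡ 1099^2 = 1207801 ≡ 10 (mod 1147)
10^32 ≡ 10^2 = 100 ≡ 100 (mod 1147)
10^64 ≡ 100^2 = 10000 ≡ 824 (mod 1147)
10^128 ≡ 824^2 = 678976 ≡ 1099 (mod 1147)
10^256 ≡ 1099^2 = 1207801 ≡ 10 (mod 1147)
10^512 ≡ 10^2 = 100 ≡ 100 (mod 1147)
573 = 512 + 32 + 16 + 8 + 4 + 1 in binary powers of 2.
So 10^573 ≡ 100 · 100 · 10 · 1099 · 824 · 10 ≡ 1000 (mod 1147).
Squaring chain: 1000; never reaches −1, so base 10 is a Miller–Rabin witness that 1147 is composite.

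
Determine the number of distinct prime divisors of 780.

4

780 = 2^2 · 195
195 = 3 · 65
65 = 5 · 13
780 = 2^2 · 3 · 5 · 13, which has 4 distinct prime factors.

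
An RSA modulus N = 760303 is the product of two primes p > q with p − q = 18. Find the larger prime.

881

Since p = q + 18, we have 760303 = q(q + 18), so q² + 18q − 760303 = 0.
Discriminant: 18² + 4·760303 = 324 + 3041212 = 3041536; √3041536 = 1744.
q = (−18 + 1744)/2 = 863, and p = q + 18 = 881.
Check: 863 · 881 = 760303.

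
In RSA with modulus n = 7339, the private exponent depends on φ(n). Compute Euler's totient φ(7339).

Factor: 7339 = 41 · 179.
φ(7339) = (41−1) · (179−1) = 40 · 178 = 7120.

7120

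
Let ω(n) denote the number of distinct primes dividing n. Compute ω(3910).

4

3910 = 2 · 1955
1955 = 5 · 391
391 = 17 · 23
3910 = 2 · 5 · 17 · 23, which has 4 distinct prime factors.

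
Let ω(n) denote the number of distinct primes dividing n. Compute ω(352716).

352716 = 2^2 · 88179
88179 = 3 · 29393
29393 = 7 · 4199
4199 = 13 · 323
323 = 17 · 19
352716 = 2^2 · 3 · 7 · 13 · 17 · 19, which has 6 distinct prime factors.

6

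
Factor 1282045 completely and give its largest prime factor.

89

1282045 = 5 · 256409
256409 = 43 · 5963
5963 = 67 · 89
89 is prime.
So 1282045 = 5 · 43 · 67 · 89; the largest prime factor is 89.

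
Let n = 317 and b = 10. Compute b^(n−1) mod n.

10^1 ≡ 10 (mod 317)
10^2 ≡ 10^2 = 100 ≡ 100 (mod 317)
10^4 ≡ 100^2 = 10000 ≡ 173 (mod 317)
10^8 ≡ 173^2 = 29929 ≡ 131 (mod 317)
10^16 ≡ 131^2 = 17161 ≡ 43 (mod 317)
10^32 ≡ 43^2 = 1849 ≡ 264 (mod 317)
10^64 ≡ 264^2 = 69696 ≡ 273 (mod 317)
10^128 ≡ 273^2 = 74529 ≡ 34 (mod 317)
10^256 ≡ 34^2 = 1156 ≡ 205 (mod 317)
316 = 256 + 32 + 16 + 8 + 4 in binary powers of 2.
So 10^316 ≡ 205 · 264 · 43 · 131 · 173 ≡ 1 (mod 317).
Since the result is 1, base 10 gives no evidence that 317 is composite.

1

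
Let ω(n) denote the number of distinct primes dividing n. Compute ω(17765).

4

17765 = 5 · 3553
3553 = 11 · 323
323 = 17 · 19
17765 = 5 · 11 · 17 · 19, which has 4 distinct prime factors.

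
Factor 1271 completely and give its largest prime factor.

1271 = 31 · 41
41 is prime.
So 1271 = 31 · 41; the largest prime factor is 41.

41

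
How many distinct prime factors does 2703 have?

3

2703 = 3 · 901
901 = 17 · 53
2703 = 3 · 17 · 53, which has 3 distinct prime factors.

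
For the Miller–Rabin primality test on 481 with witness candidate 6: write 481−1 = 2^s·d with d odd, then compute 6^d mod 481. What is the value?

216

481 − 1 = 480 = 2^5 · 15, so d = 15.
6^1 ≡ 6 (mod 481)
6^2 ≡ 6^2 = 36 ≡ 36 (mod 481)
6^4 ≡ 36^2 = 1296 ≡ 334 (mod 481)
6^8 ≡ 334^2 = 111556 ≡ 445 (mod 481)
15 = 8 + 4 + 2 + 1 in binary powers of 2.
So 6^15 ≡ 445 · 334 · 36 · 6 ≡ 216 (mod 481).
Squaring chain: 216 → 480 → 1 → 1 → 1; reaches −1, so base 6 does not prove 481 composite.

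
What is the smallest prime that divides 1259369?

37

1259369 is odd.
Digit sum 35, not divisible by 3.
Ends in 9: not divisible by 5.
7: 1259369 = 7·179909 + 6
11: 1259369 = 11·114488 + 1
13: 1259369 = 13·96874 + 7
17: 1259369 = 17·74080 + 9
19: 1259369 = 19·66282 + 11
23: 1259369 = 23·54755 + 4
29: 1259369 = 29·43426 + 15
31: 1259369 = 31·40624 + 25
37: 1259369 = 37·34037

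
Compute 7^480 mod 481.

7^1 ≡ 7 (mod 481)
7^2 ≡ 7^2 = 49 ≡ 49 (mod 481)
7^4 ≡ 49^2 = 2401 ≡ 477 (mod 481)
7^8 ≡ 477^2 = 227529 ≡ 16 (mod 481)
7^16 ≡ 16^2 = 256 ≡ 256 (mod 481)
7^32 ≡ 256^2 = 65536 ≡ 120 (mod 481)
7^64 ≡ 120^2 = 14400 ≡ 451 (mod 481)
7^128 ≡ 451^2 = 203401 ≡ 419 (mod 481)
7^256 ≡ 419^2 = 175561 ≡ 477 (mod 481)
480 = 256 + 128 + 64 + 32 in binary powers of 2.
So 7^480 ≡ 477 · 419 · 451 · 120 ≡ 417 (mod 481).
Since 417 ≠ 1, base 7 is a Fermat witness: 481 is composite.

417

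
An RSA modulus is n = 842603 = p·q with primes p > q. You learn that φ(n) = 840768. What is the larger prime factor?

φ(n) = (p−1)(q−1) = n − (p+q) + 1, so p + q = 842603 − 840768 + 1 = 1836.
p and q are the roots of t² − 1836t + 842603 = 0.
Discriminant: 1836² − 4·842603 = 3370896 − 3370412 = 484; √484 = 22.
q = (1836 − 22)/2 = 907, p = (1836 + 22)/2 = 929.
Check: 907 · 929 = 842603.

929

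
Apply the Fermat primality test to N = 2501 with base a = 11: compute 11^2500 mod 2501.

11^1 ≡ 11 (mod 2501)
11^2 ≡ 11^2 = 121 ≡ 121 (mod 2501)
11^4 ≡ 121^2 = 14641 ≡ 2136 (mod 2501)
11^8 ≡ 2136^2 = 4562496 ≡ 672 (mod 2501)
11^16 ≡ 672^2 = 451584 ≡ 1404 (mod 2501)
11^32 ≡ 1404^2 = 1971216 ≡ 428 (mod 2501)
11^64 ≡ 428^2 = 183184 ≡ 611 (mod 2501)
11^128 ≡ 611^2 = 373321 ≡ 672 (mod 2501)
11^256 ≡ 672^2 = 451584 ≡ 1404 (mod 2501)
11^512 ≡ 1404^2 = 1971216 ≡ 428 (mod 2501)
11^1024 ≡ 428^2 = 183184 ≡ 611 (mod 2501)
11^2048 ≡ 611^2 = 373321 ≡ 672 (mod 2501)
2500 = 2048 + 256 + 128 + 64 + 4 in binary powers of 2.
So 11^2500 ≡ 672 · 1404 · 672 · 611 · 2136 ≡ 245 (mod 2501).
Since 245 ≠ 1, base 11 is a Fermat witness: 2501 is composite.

245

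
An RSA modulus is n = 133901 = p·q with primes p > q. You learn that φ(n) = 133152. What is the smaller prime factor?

φ(n) = (p−1)(q−1) = n − (p+q) + 1, so p + q = 133901 − 133152 + 1 = 750.
p and q are the roots of t² − 750t + 133901 = 0.
Discriminant: 750² − 4·133901 = 562500 − 535604 = 26896; √26896 = 164.
q = (750 − 164)/2 = 293, p = (750 + 164)/2 = 457.
Check: 293 · 457 = 133901.

293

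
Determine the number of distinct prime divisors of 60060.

6

60060 = 2^2 · 15015
15015 = 3 · 5005
5005 = 5 · 1001
1001 = 7 · 143
143 = 11 · 13
60060 = 2^2 · 3 · 5 · 7 · 11 · 13, which has 6 distinct prime factors.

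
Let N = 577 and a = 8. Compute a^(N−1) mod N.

8^1 ≡ 8 (mod 577)
8^2 ≡ 8^2 = 64 ≡ 64 (mod 577)
8^4 ≡ 64^2 = 4096 ≡ 57 (mod 577)
8^8 ≡ 57^2 = 3249 ≡ 364 (mod 577)
8^16 ≡ 364^2 = 132496 ≡ 363 (mod 577)
8^32 ≡ 363^2 = 131769 ≡ 213 (mod 577)
8^64 ≡ 213^2 = 45369 ≡ 363 (mod 577)
8^128 ≡ 363^2 = 131769 ≡ 213 (mod 577)
8^256 ≡ 213^2 = 45369 ≡ 363 (mod 577)
8^512 ≡ 363^2 = 131769 ≡ 213 (mod 577)
576 = 512 + 64 in binary powers of 2.
So 8^576 ≡ 213 · 363 ≡ 1 (mod 577).
Since the result is 1, base 8 gives no evidence that 577 is composite.

1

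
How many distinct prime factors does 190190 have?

190190 = 2 · 95095
95095 = 5 · 19019
19019 = 7 · 2717
2717 = 11 · 247
247 = 13 · 19
190190 = 2 · 5 · 7 · 11 · 13 · 19, which has 6 distinct prime factors.

6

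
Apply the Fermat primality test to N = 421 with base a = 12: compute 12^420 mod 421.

12^1 ≡ 12 (mod 421)
12^2 ≡ 12^2 = 144 ≡ 144 (mod 421)
12^4 ≡ 144^2 = 20736 ≡ 107 (mod 421)
12^8 ≡ 107^2 = 11449 ≡ 82 (mod 421)
12^16 ≡ 82^2 = 6724 ≡ 409 (mod 421)
12^32 ≡ 409^2 = 167281 ≡ 144 (mod 421)
12^64 ≡ 144^2 = 20736 ≡ 107 (mod 421)
12^128 ≡ 107^2 = 11449 ≡ 82 (mod 421)
12^256 ≡ 82^2 = 6724 ≡ 409 (mod 421)
420 = 256 + 128 + 32 + 4 in binary powers of 2.
So 12^420 ≡ 409 · 82 · 144 · 107 ≡ 1 (mod 421).
Since the result is 1, base 12 gives no evidence that 421 is composite.

1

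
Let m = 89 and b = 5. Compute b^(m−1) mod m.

5^1 ≡ 5 (mod 89)
5^2 ≡ 5^2 = 25 ≡ 25 (mod 89)
5^4 ≡ 25^2 = 625 ≡ 2 (mod 89)
5^8 ≡ 2^2 = 4 ≡ 4 (mod 89)
5^16 ≡ 4^2 = 16 ≡ 16 (mod 89)
5^32 ≡ 16^2 = 256 ≡ 78 (mod 89)
5^64 ≡ 78^2 = 6084 ≡ 32 (mod 89)
88 = 64 + 16 + 8 in binary powers of 2.
So 5^88 ≡ 32 · 16 · 4 ≡ 1 (mod 89).
Since the result is 1, base 5 gives no evidence that 89 is composite.

1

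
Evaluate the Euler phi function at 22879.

22576

Factor: 22879 = 137 · 167.
φ(22879) = (137−1) · (167−1) = 136 · 166 = 22576.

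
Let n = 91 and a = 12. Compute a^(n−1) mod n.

1

12^1 ≡ 12 (mod 91)
12^2 ≡ 12^2 = 144 ≡ 53 (mod 91)
12^4 ≡ 53^2 = 2809 ≡ 79 (mod 91)
12^8 ≡ 79^2 = 6241 ≡ 53 (mod 91)
12^16 ≡ 53^2 = 2809 ≡ 79 (mod 91)
12^32 ≡ 79^2 = 6241 ≡ 53 (mod 91)
12^64 ≡ 53^2 = 2809 ≡ 79 (mod 91)
90 = 64 + 16 + 8 + 2 in binary powers of 2.
So 12^90 ≡ 79 · 79 · 53 · 53 ≡ 1 (mod 91).
Since the result is 1, base 12 gives no evidence that 91 is composite.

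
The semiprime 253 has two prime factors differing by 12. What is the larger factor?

23

Since p = q + 12, we have 253 = q(q + 12), so q² + 12q − 253 = 0.
Discriminant: 12² + 4·253 = 144 + 1012 = 1156; √1156 = 34.
q = (−12 + 34)/2 = 11, and p = q + 12 = 23.
Check: 11 · 23 = 253.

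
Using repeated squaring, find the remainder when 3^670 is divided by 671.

3^1 ≡ 3 (mod 671)
3^2 ≡ 3^2 = 9 ≡ 9 (mod 671)
3^4 ≡ 9^2 = 81 ≡ 81 (mod 671)
3^8 ≡ 81^2 = 6561 ≡ 522 (mod 671)
3^16 ≡ 522^2 = 272484 ≡ 58 (mod 671)
3^32 ≡ 58^2 = 3364 ≡ 9 (mod 671)
3^64 ≡ 9^2 = 81 ≡ 81 (mod 671)
3^128 ≡ 81^2 = 6561 ≡ 522 (mod 671)
3^256 ≡ 522^2 = 272484 ≡ 58 (mod 671)
3^512 ≡ 58^2 = 3364 ≡ 9 (mod 671)
670 = 512 + 128 + 16 + 8 + 4 + 2 in binary powers of 2.
So 3^670 ≡ 9 · 522 · 58 · 522 · 81 · 9 ≡ 1 (mod 671).
Since the result is 1, base 3 gives no evidence that 671 is composite.

1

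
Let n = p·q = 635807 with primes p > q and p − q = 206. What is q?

701

Since p = q + 206, we have 635807 = q(q + 206), so q² + 206q − 635807 = 0.
Discriminant: 206² + 4·635807 = 42436 + 2543228 = 2585664; √2585664 = 1608.
q = (−206 + 1608)/2 = 701, and p = q + 206 = 907.
Check: 701 · 907 = 635807.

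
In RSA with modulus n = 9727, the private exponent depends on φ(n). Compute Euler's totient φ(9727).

Factor: 9727 = 71 · 137.
φ(9727) = (71−1) · (137−1) = 70 · 136 = 9520.

9520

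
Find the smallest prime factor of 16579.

16579 is odd.
Digit sum 28, not divisible by 3.
Ends in 9: not divisible by 5.
7: 16579 = 7·2368 + 3
11: 16579 = 11·1507 + 2
13: 16579 = 13·1275 + 4
17: 16579 = 17·975 + 4
19: 16579 = 19·872 + 11
23: 16579 = 23·720 + 19
29: 16579 = 29·571 + 20
31: 16579 = 31·534 + 25
37: 16579 = 37·448 + 3
41: 16579 = 41·404 + 15
43: 16579 = 43·385 + 24
47: 16579 = 47·352 + 35
53: 16579 = 53·312 + 43
59: 16579 = 59·281

59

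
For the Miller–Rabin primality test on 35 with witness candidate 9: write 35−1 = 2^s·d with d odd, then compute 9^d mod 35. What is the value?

35 − 1 = 34 = 2^1 · 17, so d = 17.
9^1 ≡ 9 (mod 35)
9^2 ≡ 9^2 = 81 ≡ 11 (mod 35)
9^4 ≡ 11^2 = 121 ≡ 16 (mod 35)
9^8 ≡ 16^2 = 256 ≡ 11 (mod 35)
9^16 ≡ 11^2 = 121 ≡ 16 (mod 35)
17 = 16 + 1 in binary powers of 2.
So 9^17 ≡ 16 · 9 ≡ 4 (mod 35).
Squaring chain: 4; never reaches −1, so base 9 is a Miller–Rabin witness that 35 is composite.

4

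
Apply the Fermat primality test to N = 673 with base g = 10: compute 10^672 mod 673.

10^1 ≡ 10 (mod 673)
10^2 ≡ 10^2 = 100 ≡ 100 (mod 673)
10^4 ≡ 100^2 = 10000 ≡ 578 (mod 673)
10^8 ≡ 578^2 = 334084 ≡ 276 (mod 673)
10^16 ≡ 276^2 = 76176 ≡ 127 (mod 673)
10^32 ≡ 127^2 = 16129 ≡ 650 (mod 673)
10^64 ≡ 650^2 = 422500 ≡ 529 (mod 673)
10^128 ≡ 529^2 = 279841 ≡ 546 (mod 673)
10^256 ≡ 546^2 = 298116 ≡ 650 (mod 673)
10^512 ≡ 650^2 = 422500 ≡ 529 (mod 673)
672 = 512 + 128 + 32 in binary powers of 2.
So 10^672 ≡ 529 · 546 · 650 ≡ 1 (mod 673).
Since the result is 1, base 10 gives no evidence that 673 is composite.

1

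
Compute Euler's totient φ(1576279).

1550736

Factor: 1576279 = 89^2 · 199.
φ(1576279) = 89^1·(89−1) · (199−1) = 7832 · 198 = 1550736.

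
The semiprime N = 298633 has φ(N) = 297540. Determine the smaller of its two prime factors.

φ(n) = (p−1)(q−1) = n − (p+q) + 1, so p + q = 298633 − 297540 + 1 = 1094.
p and q are the roots of t² − 1094t + 298633 = 0.
Discriminant: 1094² − 4·298633 = 1196836 − 1194532 = 2304; √2304 = 48.
q = (1094 − 48)/2 = 523, p = (1094 + 48)/2 = 571.
Check: 523 · 571 = 298633.

523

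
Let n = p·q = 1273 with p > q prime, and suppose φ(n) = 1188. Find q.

φ(n) = (p−1)(q−1) = n − (p+q) + 1, so p + q = 1273 − 1188 + 1 = 86.
p and q are the roots of t² − 86t + 1273 = 0.
Discriminant: 86² − 4·1273 = 7396 − 5092 = 2304; √2304 = 48.
q = (86 − 48)/2 = 19, p = (86 + 48)/2 = 67.
Check: 19 · 67 = 1273.

19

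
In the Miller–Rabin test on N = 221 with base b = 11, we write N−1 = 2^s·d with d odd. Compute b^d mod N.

221 − 1 = 220 = 2^2 · 55, so d = 55.
11^1 ≡ 11 (mod 221)
11^2 ≡ 11^2 = 121 ≡ 121 (mod 221)
11^4 ≡ 121^2 = 14641 ≡ 55 (mod 221)
11^8 ≡ 55^2 = 3025 ≡ 152 (mod 221)
11^16 ≡ 152^2 = 23104 ≡ 120 (mod 221)
11^32 ≡ 120^2 = 14400 ≡ 35 (mod 221)
55 = 32 + 16 + 4 + 2 + 1 in binary powers of 2.
So 11^55 ≡ 35 · 120 · 55 · 121 · 11 ≡ 54 (mod 221).
Squaring chain: 54 → 43; never reaches −1, so base 11 is a Miller–Rabin witness that 221 is composite.

54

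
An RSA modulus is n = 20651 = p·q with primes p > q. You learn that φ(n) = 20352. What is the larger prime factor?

193

φ(n) = (p−1)(q−1) = n − (p+q) + 1, so p + q = 20651 − 20352 + 1 = 300.
p and q are the roots of t² − 300t + 20651 = 0.
Discriminant: 300² − 4·20651 = 90000 − 82604 = 7396; √7396 = 86.
q = (300 − 86)/2 = 107, p = (300 + 86)/2 = 193.
Check: 107 · 193 = 20651.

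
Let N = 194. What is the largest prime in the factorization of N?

97

194 = 2 · 97
97 is prime.
So 194 = 2 · 97; the largest prime factor is 97.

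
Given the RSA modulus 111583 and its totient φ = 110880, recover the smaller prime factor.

φ(n) = (p−1)(q−1) = n − (p+q) + 1, so p + q = 111583 − 110880 + 1 = 704.
p and q are the roots of t² − 704t + 111583 = 0.
Discriminant: 704² − 4·111583 = 495616 − 446332 = 49284; √49284 = 222.
q = (704 − 222)/2 = 241, p = (704 + 222)/2 = 463.
Check: 241 · 463 = 111583.

241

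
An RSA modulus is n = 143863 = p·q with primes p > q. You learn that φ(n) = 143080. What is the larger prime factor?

φ(n) = (p−1)(q−1) = n − (p+q) + 1, so p + q = 143863 − 143080 + 1 = 784.
p and q are the roots of t² − 784t + 143863 = 0.
Discriminant: 784² − 4·143863 = 614656 − 575452 = 39204; √39204 = 198.
q = (784 − 198)/2 = 293, p = (784 + 198)/2 = 491.
Check: 293 · 491 = 143863.

491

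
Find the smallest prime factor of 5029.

47

5029 is odd.
Digit sum 16, not divisible by 3.
Ends in 9: not divisible by 5.
7: 5029 = 7·718 + 3
11: 5029 = 11·457 + 2
13: 5029 = 13·386 + 11
17: 5029 = 17·295 + 14
19: 5029 = 19·264 + 13
23: 5029 = 23·218 + 15
29: 5029 = 29·173 + 12
31: 5029 = 31·162 + 7
37: 5029 = 37·135 + 34
41: 5029 = 41·122 + 27
43: 5029 = 43·116 + 41
47: 5029 = 47·107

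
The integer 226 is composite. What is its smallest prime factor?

226 is even: 2 divides it.

2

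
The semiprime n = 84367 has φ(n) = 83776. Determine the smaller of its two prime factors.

φ(n) = (p−1)(q−1) = n − (p+q) + 1, so p + q = 84367 − 83776 + 1 = 592.
p and q are the roots of t² − 592t + 84367 = 0.
Discriminant: 592² − 4·84367 = 350464 − 337468 = 12996; √12996 = 114.
q = (592 − 114)/2 = 239, p = (592 + 114)/2 = 353.
Check: 239 · 353 = 84367.

239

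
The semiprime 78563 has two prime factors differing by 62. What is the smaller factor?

Since p = q + 62, we have 78563 = q(q + 62), so q² + 62q − 78563 = 0.
Discriminant: 62² + 4·78563 = 3844 + 314252 = 318096; √318096 = 564.
q = (−62 + 564)/2 = 251, and p = q + 62 = 313.
Check: 251 · 313 = 78563.

251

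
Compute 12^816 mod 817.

12^1 ≡ 12 (mod 817)
12^2 ≡ 12^2 = 144 ≡ 144 (mod 817)
12^4 ≡ 144^2 = 20736 ≡ 311 (mod 817)
12^8 ≡ 311^2 = 96721 ≡ 315 (mod 817)
12^16 ≡ 315^2 = 99225 ≡ 368 (mod 817)
12^32 ≡ 368^2 = 135424 ≡ 619 (mod 817)
12^64 ≡ 619^2 = 383161 ≡ 805 (mod 817)
12^128 ≡ 805^2 = 648025 ≡ 144 (mod 817)
12^256 ≡ 144^2 = 20736 ≡ 311 (mod 817)
12^512 ≡ 311^2 = 96721 ≡ 315 (mod 817)
816 = 512 + 256 + 32 + 16 in binary powers of 2.
So 12^816 ≡ 315 · 311 · 619 · 368 ≡ 704 (mod 817).
Since 704 ≠ 1, base 12 is a Fermat witness: 817 is composite.

704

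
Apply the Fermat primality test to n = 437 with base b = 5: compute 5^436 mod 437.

5^1 ≡ 5 (mod 437)
5^2 ≡ 5^2 = 25 ≡ 25 (mod 437)
5^4 ≡ 25^2 = 625 ≡ 188 (mod 437)
5^8 ≡ 188^2 = 35344 ≡ 384 (mod 437)
5^16 ≡ 384^2 = 147456 ≡ 187 (mod 437)
5^32 ≡ 187^2 = 34969 ≡ 9 (mod 437)
5^64 ≡ 9^2 = 81 ≡ 81 (mod 437)
5^128 ≡ 81^2 = 6561 ≡ 6 (mod 437)
5^256 ≡ 6^2 = 36 ≡ 36 (mod 437)
436 = 256 + 128 + 32 + 16 + 4 in binary powers of 2.
So 5^436 ≡ 36 · 6 · 9 · 187 · 188 ≡ 397 (mod 437).
Since 397 ≠ 1, base 5 is a Fermat witness: 437 is composite.

397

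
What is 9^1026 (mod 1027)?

9^1 ≡ 9 (mod 1027)
9^2 ≡ 9^2 = 81 ≡ 81 (mod 1027)
9^4 ≡ 81^2 = 6561 ≡ 399 (mod 1027)
9^8 ≡ 399^2 = 159201 ≡ 16 (mod 1027)
9^16 ≡ 16^2 = 256 ≡ 256 (mod 1027)
9^32 ≡ 256^2 = 65536 ≡ 835 (mod 1027)
9^64 ≡ 835^2 = 697225 ≡ 919 (mod 1027)
9^128 ≡ 919^2 = 844561 ≡ 367 (mod 1027)
9^256 ≡ 367^2 = 134689 ≡ 152 (mod 1027)
9^512 ≡ 152^2 = 23104 ≡ 510 (mod 1027)
9^1024 ≡ 510^2 = 260100 ≡ 269 (mod 1027)
1026 = 1024 + 2 in binary powers of 2.
So 9^1026 ≡ 269 · 81 ≡ 222 (mod 1027).
Since 222 ≠ 1, base 9 is a Fermat witness: 1027 is composite.

222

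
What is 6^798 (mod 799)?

6^1 ≡ 6 (mod 799)
6^2 ≡ 6^2 = 36 ≡ 36 (mod 799)
6^4 ≡ 36^2 = 1296 ≡ 497 (mod 799)
6^8 ≡ 497^2 = 247009 ≡ 118 (mod 799)
6^16 ≡ 118^2 = 13924 ≡ 341 (mod 799)
6^32 ≡ 341^2 = 116281 ≡ 426 (mod 799)
6^64 ≡ 426^2 = 181476 ≡ 103 (mod 799)
6^128 ≡ 103^2 = 10609 ≡ 222 (mod 799)
6^256 ≡ 222^2 = 49284 ≡ 545 (mod 799)
6^512 ≡ 545^2 = 297025 ≡ 596 (mod 799)
798 = 512 + 256 + 16 + 8 + 4 + 2 in binary powers of 2.
So 6^798 ≡ 596 · 545 · 341 · 118 · 497 · 36 ≡ 247 (mod 799).
Since 247 ≠ 1, base 6 is a Fermat witness: 799 is composite.

247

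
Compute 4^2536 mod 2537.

317

4^1 ≡ 4 (mod 2537)
4^2 ≡ 4^2 = 16 ≡ 16 (mod 2537)
4^4 ≡ 16^2 = 256 ≡ 256 (mod 2537)
4^8 ≡ 256^2 = 65536 ≡ 2111 (mod 2537)
4^16 ≡ 2111^2 = 4456321 ≡ 1349 (mod 2537)
4^32 ≡ 1349^2 = 1819801 ≡ 772 (mod 2537)
4^64 ≡ 772^2 = 595984 ≡ 2326 (mod 2537)
4^128 ≡ 2326^2 = 5410276 ≡ 1392 (mod 2537)
4^256 ≡ 1392^2 = 1937664 ≡ 1933 (mod 2537)
4^512 ≡ 1933^2 = 3736489 ≡ 2025 (mod 2537)
4^1024 ≡ 2025^2 = 4100625 ≡ 833 (mod 2537)
4^2048 ≡ 833^2 = 693889 ≡ 1288 (mod 2537)
2536 = 2048 + 256 + 128 + 64 + 32 + 8 in binary powers of 2.
So 4^2536 ≡ 1288 · 1933 · 1392 · 2326 · 772 · 2111 ≡ 317 (mod 2537).
Since 317 ≠ 1, base 4 is a Fermat witness: 2537 is composite.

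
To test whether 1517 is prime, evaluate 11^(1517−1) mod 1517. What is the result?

11^1 ≡ 11 (mod 1517)
11^2 ≡ 11^2 = 121 ≡ 121 (mod 1517)
11^4 ≡ 121^2 = 14641 ≡ 988 (mod 1517)
11^8 ≡ 988^2 = 976144 ≡ 713 (mod 1517)
11^16 ≡ 713^2 = 508369 ≡ 174 (mod 1517)
11^32 ≡ 174^2 = 30276 ≡ 1453 (mod 1517)
11^64 ≡ 1453^2 = 2111209 ≡ 1062 (mod 1517)
11^128 ≡ 1062^2 = 1127844 ≡ 713 (mod 1517)
11^256 ≡ 713^2 = 508369 ≡ 174 (mod 1517)
11^512 ≡ 174^2 = 30276 ≡ 1453 (mod 1517)
11^1024 ≡ 1453^2 = 2111209 ≡ 1062 (mod 1517)
1516 = 1024 + 256 + 128 + 64 + 32 + 8 + 4 in binary powers of 2.
So 11^1516 ≡ 1062 · 174 · 713 · 1062 · 1453 · 713 · 988 ≡ 359 (mod 1517).
Since 359 ≠ 1, base 11 is a Fermat witness: 1517 is composite.

359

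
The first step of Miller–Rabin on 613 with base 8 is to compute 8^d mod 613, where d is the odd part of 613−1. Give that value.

613 − 1 = 612 = 2^2 · 153, so d = 153.
8^1 ≡ 8 (mod 613)
8^2 ≡ 8^2 = 64 ≡ 64 (mod 613)
8^4 ≡ 64^2 = 4096 ≡ 418 (mod 613)
8^8 ≡ 418^2 = 174724 ≡ 19 (mod 613)
8^16 ≡ 19^2 = 361 ≡ 361 (mod 613)
8^32 ≡ 361^2 = 130321 ≡ 365 (mod 613)
8^64 ≡ 365^2 = 133225 ≡ 204 (mod 613)
8^128 ≡ 204^2 = 41616 ≡ 545 (mod 613)
153 = 128 + 16 + 8 + 1 in binary powers of 2.
So 8^153 ≡ 545 · 361 · 19 · 8 ≡ 35 (mod 613).
Squaring chain: 35 → 612; reaches −1, so base 8 does not prove 613 composite.

35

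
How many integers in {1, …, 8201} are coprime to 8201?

8004

Factor: 8201 = 59 · 139.
φ(8201) = (59−1) · (139−1) = 58 · 138 = 8004.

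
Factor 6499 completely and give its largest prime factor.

6499 = 67 · 97
97 is prime.
So 6499 = 67 · 97; the largest prime factor is 97.

97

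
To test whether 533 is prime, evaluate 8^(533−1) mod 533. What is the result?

8^1 ≡ 8 (mod 533)
8^2 ≡ 8^2 = 64 ≡ 64 (mod 533)
8^4 ≡ 64^2 = 4096 ≡ 365 (mod 533)
8^8 ≡ 365^2 = 133225 ≡ 508 (mod 533)
8^16 ≡ 508^2 = 258064 ≡ 92 (mod 533)
8^32 ≡ 92^2 = 8464 ≡ 469 (mod 533)
8^64 ≡ 469^2 = 219961 ≡ 365 (mod 533)
8^128 ≡ 365^2 = 133225 ≡ 508 (mod 533)
8^256 ≡ 508^2 = 258064 ≡ 92 (mod 533)
8^512 ≡ 92^2 = 8464 ≡ 469 (mod 533)
532 = 512 + 16 + 4 in binary powers of 2.
So 8^532 ≡ 469 · 92 · 365 ≡ 469 (mod 533).
Since 469 ≠ 1, base 8 is a Fermat witness: 533 is composite.

469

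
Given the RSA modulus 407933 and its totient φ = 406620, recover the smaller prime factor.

503

φ(n) = (p−1)(q−1) = n − (p+q) + 1, so p + q = 407933 − 406620 + 1 = 1314.
p and q are the roots of t² − 1314t + 407933 = 0.
Discriminant: 1314² − 4·407933 = 1726596 − 1631732 = 94864; √94864 = 308.
q = (1314 − 308)/2 = 503, p = (1314 + 308)/2 = 811.
Check: 503 · 811 = 407933.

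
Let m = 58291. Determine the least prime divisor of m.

71

58291 is odd.
Digit sum 25, not divisible by 3.
Ends in 1: not divisible by 5.
7: 58291 = 7·8327 + 2
11: 58291 = 11·5299 + 2
13: 58291 = 13·4483 + 12
17: 58291 = 17·3428 + 15
19: 58291 = 19·3067 + 18
23: 58291 = 23·2534 + 9
29: 58291 = 29·2010 + 1
31: 58291 = 31·1880 + 11
37: 58291 = 37·1575 + 16
41: 58291 = 41·1421 + 30
43: 58291 = 43·1355 + 26
47: 58291 = 47·1240 + 11
53: 58291 = 53·1099 + 44
59: 58291 = 59·987 + 58
61: 58291 = 61·955 + 36
67: 58291 = 67·870 + 1
71: 58291 = 71·821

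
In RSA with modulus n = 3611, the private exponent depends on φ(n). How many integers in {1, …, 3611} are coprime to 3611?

Factor: 3611 = 23 · 157.
φ(3611) = (23−1) · (157−1) = 22 · 156 = 3432.

3432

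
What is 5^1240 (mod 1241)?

1172

5^1 ≡ 5 (mod 1241)
5^2 ≡ 5^2 = 25 ≡ 25 (mod 1241)
5^4 ≡ 25^2 = 625 ≡ 625 (mod 1241)
5^8 ≡ 625^2 = 390625 ≡ 951 (mod 1241)
5^16 ≡ 951^2 = 904401 ≡ 953 (mod 1241)
5^32 ≡ 953^2 = 908209 ≡ 1038 (mod 1241)
5^64 ≡ 1038^2 = 1077444 ≡ 256 (mod 1241)
5^128 ≡ 256^2 = 65536 ≡ 1004 (mod 1241)
5^256 ≡ 1004^2 = 1008016 ≡ 324 (mod 1241)
5^512 ≡ 324^2 = 104976 ≡ 732 (mod 1241)
5^1024 ≡ 732^2 = 535824 ≡ 953 (mod 1241)
1240 = 1024 + 128 + 64 + 16 + 8 in binary powers of 2.
So 5^1240 ≡ 953 · 1004 · 256 · 953 · 951 ≡ 1172 (mod 1241).
Since 1172 ≠ 1, base 5 is a Fermat witness: 1241 is composite.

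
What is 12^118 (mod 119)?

2

12^1 ≡ 12 (mod 119)
12^2 ≡ 12^2 = 144 ≡ 25 (mod 119)
12^4 ≡ 25^2 = 625 ≡ 30 (mod 119)
12^8 ≡ 30^2 = 900 ≡ 67 (mod 119)
12^16 ≡ 67^2 = 4489 ≡ 86 (mod 119)
12^32 ≡ 86^2 = 7396 ≡ 18 (mod 119)
12^64 ≡ 18^2 = 324 ≡ 86 (mod 119)
118 = 64 + 32 + 16 + 4 + 2 in binary powers of 2.
So 12^118 ≡ 86 · 18 · 86 · 30 · 25 ≡ 2 (mod 119).
Since 2 ≠ 1, base 12 is a Fermat witness: 119 is composite.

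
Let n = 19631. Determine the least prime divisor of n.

67

19631 is odd.
Digit sum 20, not divisible by 3.
Ends in 1: not divisible by 5.
7: 19631 = 7·2804 + 3
11: 19631 = 11·1784 + 7
13: 19631 = 13·1510 + 1
17: 19631 = 17·1154 + 13
19: 19631 = 19·1033 + 4
23: 19631 = 23·853 + 12
29: 19631 = 29·676 + 27
31: 19631 = 31·633 + 8
37: 19631 = 37·530 + 21
41: 19631 = 41·478 + 33
43: 19631 = 43·456 + 23
47: 19631 = 47·417 + 32
53: 19631 = 53·370 + 21
59: 19631 = 59·332 + 43
61: 19631 = 61·321 + 50
67: 19631 = 67·293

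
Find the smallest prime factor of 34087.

89

34087 is odd.
Digit sum 22, not divisible by 3.
Ends in 7: not divisible by 5.
7: 34087 = 7·4869 + 4
11: 34087 = 11·3098 + 9
13: 34087 = 13·2622 + 1
17: 34087 = 17·2005 + 2
19: 34087 = 19·1794 + 1
23: 34087 = 23·1482 + 1
29: 34087 = 29·1175 + 12
31: 34087 = 31·1099 + 18
37: 34087 = 37·921 + 10
41: 34087 = 41·831 + 16
43: 34087 = 43·792 + 31
47: 34087 = 47·725 + 12
53: 34087 = 53·643 + 8
59: 34087 = 59·577 + 44
61: 34087 = 61·558 + 49
67: 34087 = 67·508 + 51
71: 34087 = 71·480 + 7
73: 34087 = 73·466 + 69
79: 34087 = 79·431 + 38
83: 34087 = 83·410 + 57
89: 34087 = 89·383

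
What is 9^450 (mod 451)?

9^1 ≡ 9 (mod 451)
9^2 ≡ 9^2 = 81 ≡ 81 (mod 451)
9^4 ≡ 81^2 = 6561 ≡ 247 (mod 451)
9^8 ≡ 247^2 = 61009 ≡ 124 (mod 451)
9^16 ≡ 124^2 = 15376 ≡ 42 (mod 451)
9^32 ≡ 42^2 = 1764 ≡ 411 (mod 451)
9^64 ≡ 411^2 = 168921 ≡ 247 (mod 451)
9^128 ≡ 247^2 = 61009 ≡ 124 (mod 451)
9^256 ≡ 124^2 = 15376 ≡ 42 (mod 451)
450 = 256 + 128 + 64 + 2 in binary powers of 2.
So 9^450 ≡ 42 · 124 · 247 · 81 ≡ 122 (mod 451).
Since 122 ≠ 1, base 9 is a Fermat witness: 451 is composite.

122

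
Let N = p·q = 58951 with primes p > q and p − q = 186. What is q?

167

Since p = q + 186, we have 58951 = q(q + 186), so q² + 186q − 58951 = 0.
Discriminant: 186² + 4·58951 = 34596 + 235804 = 270400; √270400 = 520.
q = (−186 + 520)/2 = 167, and p = q + 186 = 353.
Check: 167 · 353 = 58951.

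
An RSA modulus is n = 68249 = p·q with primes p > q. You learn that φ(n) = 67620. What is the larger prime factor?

φ(n) = (p−1)(q−1) = n − (p+q) + 1, so p + q = 68249 − 67620 + 1 = 630.
p and q are the roots of t² − 630t + 68249 = 0.
Discriminant: 630² − 4·68249 = 396900 − 272996 = 123904; √123904 = 352.
q = (630 − 352)/2 = 139, p = (630 + 352)/2 = 491.
Check: 139 · 491 = 68249.

491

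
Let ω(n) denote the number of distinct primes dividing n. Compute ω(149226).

6

149226 = 2 · 74613
74613 = 3 · 24871
24871 = 7 · 3553
3553 = 11 · 323
323 = 17 · 19
149226 = 2 · 3 · 7 · 11 · 17 · 19, which has 6 distinct prime factors.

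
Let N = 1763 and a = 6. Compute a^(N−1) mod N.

6^1 ≡ 6 (mod 1763)
6^2 ≡ 6^2 = 36 ≡ 36 (mod 1763)
6^4 ≡ 36^2 = 1296 ≡ 1296 (mod 1763)
6^8 ≡ 1296^2 = 1679616 ≡ 1240 (mod 1763)
6^16 ≡ 1240^2 = 1537600 ≡ 264 (mod 1763)
6^32 ≡ 264^2 = 69696 ≡ 939 (mod 1763)
6^64 ≡ 939^2 = 881721 ≡ 221 (mod 1763)
6^128 ≡ 221^2 = 48841 ≡ 1240 (mod 1763)
6^256 ≡ 1240^2 = 1537600 ≡ 264 (mod 1763)
6^512 ≡ 264^2 = 69696 ≡ 939 (mod 1763)
6^1024 ≡ 939^2 = 881721 ≡ 221 (mod 1763)
1762 = 1024 + 512 + 128 + 64 + 32 + 2 in binary powers of 2.
So 6^1762 ≡ 221 · 939 · 1240 · 221 · 939 · 36 ≡ 651 (mod 1763).
Since 651 ≠ 1, base 6 is a Fermat witness: 1763 is composite.

651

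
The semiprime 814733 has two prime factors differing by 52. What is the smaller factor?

877

Since p = q + 52, we have 814733 = q(q + 52), so q² + 52q − 814733 = 0.
Discriminant: 52² + 4·814733 = 2704 + 3258932 = 3261636; √3261636 = 1806.
q = (−52 + 1806)/2 = 877, and p = q + 52 = 929.
Check: 877 · 929 = 814733.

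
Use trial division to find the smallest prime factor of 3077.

3077 is odd.
Digit sum 17, not divisible by 3.
Ends in 7: not divisible by 5.
7: 3077 = 7·439 + 4
11: 3077 = 11·279 + 8
13: 3077 = 13·236 + 9
17: 3077 = 17·181

17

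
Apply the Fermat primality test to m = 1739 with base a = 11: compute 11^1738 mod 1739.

11^1 ≡ 11 (mod 1739)
11^2 ≡ 11^2 = 121 ≡ 121 (mod 1739)
11^4 ≡ 121^2 = 14641 ≡ 729 (mod 1739)
11^8 ≡ 729^2 = 531441 ≡ 1046 (mod 1739)
11^16 ≡ 1046^2 = 1094116 ≡ 285 (mod 1739)
11^32 ≡ 285^2 = 81225 ≡ 1231 (mod 1739)
11^64 ≡ 1231^2 = 1515361 ≡ 692 (mod 1739)
11^128 ≡ 692^2 = 478864 ≡ 639 (mod 1739)
11^256 ≡ 639^2 = 408321 ≡ 1395 (mod 1739)
11^512 ≡ 1395^2 = 1946025 ≡ 84 (mod 1739)
11^1024 ≡ 84^2 = 7056 ≡ 100 (mod 1739)
1738 = 1024 + 512 + 128 + 64 + 8 + 2 in binary powers of 2.
So 11^1738 ≡ 100 · 84 · 639 · 692 · 1046 · 121 ≡ 1062 (mod 1739).
Since 1062 ≠ 1, base 11 is a Fermat witness: 1739 is composite.

1062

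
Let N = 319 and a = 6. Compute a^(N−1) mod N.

103

6^1 ≡ 6 (mod 319)
6^2 ≡ 6^2 = 36 ≡ 36 (mod 319)
6^4 ≡ 36^2 = 1296 ≡ 20 (mod 319)
6^8 ≡ 20^2 = 400 ≡ 81 (mod 319)
6^16 ≡ 81^2 = 6561 ≡ 181 (mod 319)
6^32 ≡ 181^2 = 32761 ≡ 223 (mod 319)
6^64 ≡ 223^2 = 49729 ≡ 284 (mod 319)
6^128 ≡ 284^2 = 80656 ≡ 268 (mod 319)
6^256 ≡ 268^2 = 71824 ≡ 49 (mod 319)
318 = 256 + 32 + 16 + 8 + 4 + 2 in binary powers of 2.
So 6^318 ≡ 49 · 223 · 181 · 81 · 20 · 36 ≡ 103 (mod 319).
Since 103 ≠ 1, base 6 is a Fermat witness: 319 is composite.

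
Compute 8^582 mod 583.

196

8^1 ≡ 8 (mod 583)
8^2 ≡ 8^2 = 64 ≡ 64 (mod 583)
8^4 ≡ 64^2 = 4096 ≡ 15 (mod 583)
8^8 ≡ 15^2 = 225 ≡ 225 (mod 583)
8^16 ≡ 225^2 = 50625 ≡ 487 (mod 583)
8^32 ≡ 487^2 = 237169 ≡ 471 (mod 583)
8^64 ≡ 471^2 = 221841 ≡ 301 (mod 583)
8^128 ≡ 301^2 = 90601 ≡ 236 (mod 583)
8^256 ≡ 236^2 = 55696 ≡ 311 (mod 583)
8^512 ≡ 311^2 = 96721 ≡ 526 (mod 583)
582 = 512 + 64 + 4 + 2 in binary powers of 2.
So 8^582 ≡ 526 · 301 · 15 · 64 ≡ 196 (mod 583).
Since 196 ≠ 1, base 8 is a Fermat witness: 583 is composite.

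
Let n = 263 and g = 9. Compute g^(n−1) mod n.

9^1 ≡ 9 (mod 263)
9^2 ≡ 9^2 = 81 ≡ 81 (mod 263)
9^4 ≡ 81^2 = 6561 ≡ 249 (mod 263)
9^8 ≡ 249^2 = 62001 ≡ 196 (mod 263)
9^16 ≡ 196^2 = 38416 ≡ 18 (mod 263)
9^32 ≡ 18^2 = 324 ≡ 61 (mod 263)
9^64 ≡ 61^2 = 3721 ≡ 39 (mod 263)
9^128 ≡ 39^2 = 1521 ≡ 206 (mod 263)
9^256 ≡ 206^2 = 42436 ≡ 93 (mod 263)
262 = 256 + 4 + 2 in binary powers of 2.
So 9^262 ≡ 93 · 249 · 81 ≡ 1 (mod 263).
Since the result is 1, base 9 gives no evidence that 263 is composite.

1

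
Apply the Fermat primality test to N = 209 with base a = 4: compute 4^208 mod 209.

42

4^1 ≡ 4 (mod 209)
4^2 ≡ 4^2 = 16 ≡ 16 (mod 209)
4^4 ≡ 16^2 = 256 ≡ 47 (mod 209)
4^8 ≡ 47^2 = 2209 ≡ 119 (mod 209)
4^16 ≡ 119^2 = 14161 ≡ 158 (mod 209)
4^32 ≡ 158^2 = 24964 ≡ 93 (mod 209)
4^64 ≡ 93^2 = 8649 ≡ 80 (mod 209)
4^128 ≡ 80^2 = 6400 ≡ 130 (mod 209)
208 = 128 + 64 + 16 in binary powers of 2.
So 4^208 ≡ 130 · 80 · 158 ≡ 42 (mod 209).
Since 42 ≠ 1, base 4 is a Fermat witness: 209 is composite.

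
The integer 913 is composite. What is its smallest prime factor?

913 is odd.
Digit sum 13, not divisible by 3.
Ends in 3: not divisible by 5.
7: 913 = 7·130 + 3
11: 913 = 11·83

11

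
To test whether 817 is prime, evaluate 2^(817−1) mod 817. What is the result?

2^1 ≡ 2 (mod 817)
2^2 ≡ 2^2 = 4 ≡ 4 (mod 817)
2^4 ≡ 4^2 = 16 ≡ 16 (mod 817)
2^8 ≡ 16^2 = 256 ≡ 256 (mod 817)
2^16 ≡ 256^2 = 65536 ≡ 176 (mod 817)
2^32 ≡ 176^2 = 30976 ≡ 747 (mod 817)
2^64 ≡ 747^2 = 558009 ≡ 815 (mod 817)
2^128 ≡ 815^2 = 664225 ≡ 4 (mod 817)
2^256 ≡ 4^2 = 16 ≡ 16 (mod 817)
2^512 ≡ 16^2 = 256 ≡ 256 (mod 817)
816 = 512 + 256 + 32 + 16 in binary powers of 2.
So 2^816 ≡ 256 · 16 · 747 · 176 ≡ 102 (mod 817).
Since 102 ≠ 1, base 2 is a Fermat witness: 817 is composite.

102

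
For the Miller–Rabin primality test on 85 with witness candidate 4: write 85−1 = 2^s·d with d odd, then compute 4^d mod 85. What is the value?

85 − 1 = 84 = 2^2 · 21, so d = 21.
4^1 ≡ 4 (mod 85)
4^2 ≡ 4^2 = 16 ≡ 16 (mod 85)
4^4 ≡ 16^2 = 256 ≡ 1 (mod 85)
4^8 ≡ 1^2 = 1 ≡ 1 (mod 85)
4^16 ≡ 1^2 = 1 ≡ 1 (mod 85)
21 = 16 + 4 + 1 in binary powers of 2.
So 4^21 ≡ 1 · 1 · 4 ≡ 4 (mod 85).
Squaring chain: 4 → 16; never reaches −1, so base 4 is a Miller–Rabin witness that 85 is composite.

4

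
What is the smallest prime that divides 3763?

53

3763 is odd.
Digit sum 19, not divisible by 3.
Ends in 3: not divisible by 5.
7: 3763 = 7·537 + 4
11: 3763 = 11·342 + 1
13: 3763 = 13·289 + 6
17: 3763 = 17·221 + 6
19: 3763 = 19·198 + 1
23: 3763 = 23·163 + 14
29: 3763 = 29·129 + 22
31: 3763 = 31·121 + 12
37: 3763 = 37·101 + 26
41: 3763 = 41·91 + 32
43: 3763 = 43·87 + 22
47: 3763 = 47·80 + 3
53: 3763 = 53·71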